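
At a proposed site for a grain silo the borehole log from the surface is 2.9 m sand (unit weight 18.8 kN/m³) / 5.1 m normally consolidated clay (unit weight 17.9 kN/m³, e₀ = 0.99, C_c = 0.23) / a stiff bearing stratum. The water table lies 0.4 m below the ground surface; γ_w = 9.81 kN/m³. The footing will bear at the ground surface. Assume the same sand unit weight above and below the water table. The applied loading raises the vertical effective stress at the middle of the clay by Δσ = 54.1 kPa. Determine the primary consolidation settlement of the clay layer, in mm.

S_c ≈ 186 mm

Mid-depth of clay below the ground surface: z = 2.9 + 5.1/2 = 5.45 m.
Total vertical stress at mid-clay: σ_v = 18.8×2.9 + 17.9×2.55 = 100.16 kPa.
Pore pressure: u = 9.81×(5.45 − 0.4) = 49.541 kPa.
Initial effective stress: σ'_0 = σ_v − u = 100.16 − 49.541 = 50.619 kPa.
Final effective stress: σ'_f = σ'_0 + Δσ = 50.619 + 54.1 = 104.72 kPa.
Normally consolidated clay, so the full stress increment lies on the virgin compression line:
S_c = C_c·H/(1+e₀)·log₁₀(σ'_f/σ'_0) = 0.23×5.1/(1+0.99)×log₁₀(104.72/50.619)
    = 0.58945 × 0.31572 = 0.1861 m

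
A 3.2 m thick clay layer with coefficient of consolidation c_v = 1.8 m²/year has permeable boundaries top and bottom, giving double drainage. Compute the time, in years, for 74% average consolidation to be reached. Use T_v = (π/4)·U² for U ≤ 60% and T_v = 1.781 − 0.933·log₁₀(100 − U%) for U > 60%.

Drainage path length: H_d = H/2 = 1.6 m (double drainage).
U > 60%: T_v = 1.781 − 0.933·log₁₀(100 − 74) = 0.46083.
t = T_v·H_d²/c_v = 0.46083×1.6²/1.8 = 0.6554 years.

t ≈ 0.655 years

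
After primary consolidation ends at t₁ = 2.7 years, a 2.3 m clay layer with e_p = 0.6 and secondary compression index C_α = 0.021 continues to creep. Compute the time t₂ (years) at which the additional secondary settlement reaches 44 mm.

S_s = C_α·H/(1+e_p)·log₁₀(t₂/t₁) ⇒ log₁₀(t₂/t₁) = S_s·(1+e_p)/(C_α·H).
log₁₀(t₂/t₁) = 0.044 × (1+0.6) / (0.021×2.3) = 1.458
t₂ = t₁ × 10^1.458 = 2.7 × 28.68 = 77.43 years

t₂ ≈ 77.4 years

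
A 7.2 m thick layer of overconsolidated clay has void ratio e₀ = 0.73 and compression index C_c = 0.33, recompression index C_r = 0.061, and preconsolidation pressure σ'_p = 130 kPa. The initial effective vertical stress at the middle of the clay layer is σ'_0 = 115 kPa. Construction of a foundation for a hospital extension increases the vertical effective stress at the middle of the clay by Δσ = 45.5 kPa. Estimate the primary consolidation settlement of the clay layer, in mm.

Final effective stress: σ'_f = 115 + 45.5 = 160.5 kPa.
σ'_f = 160.5 > σ'_p = 130 kPa, so the stress path crosses the preconsolidation pressure — recompression up to σ'_p, then virgin compression beyond:
S_c = H/(1+e₀)·[C_r·log₁₀(σ'_p/σ'_0) + C_c·log₁₀(σ'_f/σ'_p)]
    = 7.2/1.73 × [0.061×log₁₀(130/115) + 0.33×log₁₀(160.5/130)]
    = 4.1618 × [0.003248 + 0.030205] = 0.1392 m

S_c ≈ 139 mm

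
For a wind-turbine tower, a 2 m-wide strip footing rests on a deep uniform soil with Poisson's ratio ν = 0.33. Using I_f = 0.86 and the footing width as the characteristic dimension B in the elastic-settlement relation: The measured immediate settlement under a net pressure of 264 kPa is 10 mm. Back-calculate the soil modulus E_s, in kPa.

E_s ≈ 40500 kPa

S_e = q·B·(1−ν²)/E_s · I_f  ⇒  E_s = q·B·(1−ν²)·I_f / S_e.
E_s = 264 × 2 × 0.8911 × 0.86 / 0.01 = 40460 kPa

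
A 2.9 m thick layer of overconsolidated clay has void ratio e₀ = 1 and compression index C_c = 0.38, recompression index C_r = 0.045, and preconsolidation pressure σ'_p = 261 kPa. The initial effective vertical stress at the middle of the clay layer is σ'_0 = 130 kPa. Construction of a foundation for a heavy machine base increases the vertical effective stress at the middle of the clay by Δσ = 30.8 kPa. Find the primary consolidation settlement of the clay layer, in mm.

Final effective stress: σ'_f = 130 + 30.8 = 160.8 kPa.
σ'_f = 160.8 ≤ σ'_p = 261 kPa, so the clay remains overconsolidated and only the recompression index applies:
S_c = C_r·H/(1+e₀)·log₁₀(σ'_f/σ'_0) = 0.045×2.9/2×log₁₀(160.8/130)
    = 0.06525 × 0.092343 = 0.006025 m

S_c ≈ 6.03 mm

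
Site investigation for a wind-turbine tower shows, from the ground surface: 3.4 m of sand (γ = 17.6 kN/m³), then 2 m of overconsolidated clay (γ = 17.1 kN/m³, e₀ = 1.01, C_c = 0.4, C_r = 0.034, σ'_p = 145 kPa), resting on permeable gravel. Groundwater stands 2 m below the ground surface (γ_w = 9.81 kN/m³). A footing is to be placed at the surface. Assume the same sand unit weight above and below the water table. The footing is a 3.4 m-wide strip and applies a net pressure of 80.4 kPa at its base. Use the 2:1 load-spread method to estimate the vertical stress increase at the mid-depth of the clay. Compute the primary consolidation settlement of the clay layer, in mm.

Mid-depth of clay below the ground surface: z = 3.4 + 2/2 = 4.4 m.
Total vertical stress at mid-clay: σ_v = 17.6×3.4 + 17.1×1 = 76.94 kPa.
Pore pressure: u = 9.81×(4.4 − 2) = 23.544 kPa.
Initial effective stress: σ'_0 = σ_v − u = 76.94 − 23.544 = 53.396 kPa.
Stress increase at mid-clay by the 2:1 spreading method:
Δσ = qB/(B+z) = 80.4×3.4/(3.4+4.4) = 35.046 kPa
Final effective stress: σ'_f = 53.396 + 35.046 = 88.442 kPa.
σ'_f = 88.442 ≤ σ'_p = 145 kPa, so the clay remains overconsolidated and only the recompression index applies:
S_c = C_r·H/(1+e₀)·log₁₀(σ'_f/σ'_0) = 0.034×2/2.01×log₁₀(88.442/53.396)
    = 0.033831 × 0.21915 = 0.007414 m

S_c ≈ 7.41 mm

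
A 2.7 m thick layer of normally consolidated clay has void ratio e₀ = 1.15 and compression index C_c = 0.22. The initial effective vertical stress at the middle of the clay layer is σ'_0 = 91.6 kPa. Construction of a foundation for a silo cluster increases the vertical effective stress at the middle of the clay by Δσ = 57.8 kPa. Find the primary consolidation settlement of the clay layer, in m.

Final effective stress: σ'_f = σ'_0 + Δσ = 91.6 + 57.8 = 149.4 kPa.
Normally consolidated clay, so the full stress increment lies on the virgin compression line:
S_c = C_c·H/(1+e₀)·log₁₀(σ'_f/σ'_0) = 0.22×2.7/(1+1.15)×log₁₀(149.4/91.6)
    = 0.27628 × 0.21246 = 0.0587 m

S_c ≈ 0.0587 m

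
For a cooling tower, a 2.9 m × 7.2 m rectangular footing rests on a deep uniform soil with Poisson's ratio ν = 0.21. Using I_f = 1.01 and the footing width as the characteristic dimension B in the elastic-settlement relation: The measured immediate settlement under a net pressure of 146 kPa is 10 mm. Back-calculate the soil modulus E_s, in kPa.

E_s ≈ 40900 kPa

S_e = q·B·(1−ν²)/E_s · I_f  ⇒  E_s = q·B·(1−ν²)·I_f / S_e.
E_s = 146 × 2.9 × 0.9559 × 1.01 / 0.01 = 40880 kPa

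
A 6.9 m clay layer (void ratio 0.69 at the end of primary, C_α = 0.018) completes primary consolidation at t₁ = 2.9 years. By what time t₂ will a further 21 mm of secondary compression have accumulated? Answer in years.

t₂ ≈ 5.6 years

S_s = C_α·H/(1+e_p)·log₁₀(t₂/t₁) ⇒ log₁₀(t₂/t₁) = S_s·(1+e_p)/(C_α·H).
log₁₀(t₂/t₁) = 0.021 × (1+0.69) / (0.018×6.9) = 0.2857
t₂ = t₁ × 10^0.2857 = 2.9 × 1.931 = 5.599 years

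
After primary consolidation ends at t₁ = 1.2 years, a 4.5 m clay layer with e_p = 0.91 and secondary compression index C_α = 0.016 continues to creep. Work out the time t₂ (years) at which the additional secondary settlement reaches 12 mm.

S_s = C_α·H/(1+e_p)·log₁₀(t₂/t₁) ⇒ log₁₀(t₂/t₁) = S_s·(1+e_p)/(C_α·H).
log₁₀(t₂/t₁) = 0.012 × (1+0.91) / (0.016×4.5) = 0.3183
t₂ = t₁ × 10^0.3183 = 1.2 × 2.081 = 2.498 years

t₂ ≈ 2.5 years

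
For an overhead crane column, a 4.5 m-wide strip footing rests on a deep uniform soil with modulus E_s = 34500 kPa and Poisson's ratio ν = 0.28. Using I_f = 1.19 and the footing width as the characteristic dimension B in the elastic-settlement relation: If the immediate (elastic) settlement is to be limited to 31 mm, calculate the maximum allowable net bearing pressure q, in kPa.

S_e = q·B·(1−ν²)/E_s · I_f  ⇒  q = S_e·E_s / (B·(1−ν²)·I_f).
q = 0.031 × 34500 / (4.5 × 0.9216 × 1.19) = 216.7 kPa

q ≈ 217 kPa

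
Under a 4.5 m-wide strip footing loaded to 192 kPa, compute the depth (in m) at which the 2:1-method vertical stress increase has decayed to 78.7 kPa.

2:1 spreading — at depth z the loaded area has grown by z in each plan dimension:
qB/(B+z) = Δσ_z ⇒ z = qB/Δσ_z − B = 192×4.5/78.7 − 4.5 = 6.478 m

z ≈ 6.48 m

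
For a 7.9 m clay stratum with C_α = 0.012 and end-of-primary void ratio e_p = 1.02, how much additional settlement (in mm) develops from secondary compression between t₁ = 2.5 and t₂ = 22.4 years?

Secondary compression: S_s = C_α·H/(1+e_p)·log₁₀(t₂/t₁)
S_s = 0.012×7.9/(1+1.02)×log₁₀(22.4/2.5)
    = 0.04693 × 0.9523 = 0.04469 m

S_s ≈ 44.7 mm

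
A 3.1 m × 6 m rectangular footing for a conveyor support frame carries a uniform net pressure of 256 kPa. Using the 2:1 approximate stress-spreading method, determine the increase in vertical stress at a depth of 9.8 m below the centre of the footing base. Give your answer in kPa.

By the 2:1 method the load spreads at 1 horizontal : 2 vertical, so at depth z the loaded area has grown by z in each plan dimension:
Δσ = qBL/((B+z)(L+z)) = 256×3.1×6/((3.1+9.8)(6+9.8)) = 23.362 kPa

Δσ_z ≈ 23.4 kPa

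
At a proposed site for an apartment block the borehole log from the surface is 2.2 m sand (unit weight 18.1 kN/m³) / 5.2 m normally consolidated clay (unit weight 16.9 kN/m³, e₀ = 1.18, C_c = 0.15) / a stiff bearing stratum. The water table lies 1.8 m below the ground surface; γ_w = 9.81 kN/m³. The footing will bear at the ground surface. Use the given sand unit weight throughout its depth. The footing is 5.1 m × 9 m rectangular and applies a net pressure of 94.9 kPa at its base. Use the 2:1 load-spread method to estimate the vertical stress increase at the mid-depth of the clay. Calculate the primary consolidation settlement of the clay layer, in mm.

S_c ≈ 71.7 mm

Mid-depth of clay below the ground surface: z = 2.2 + 5.2/2 = 4.8 m.
Total vertical stress at mid-clay: σ_v = 18.1×2.2 + 16.9×2.6 = 83.76 kPa.
Pore pressure: u = 9.81×(4.8 − 1.8) = 29.43 kPa.
Initial effective stress: σ'_0 = σ_v − u = 83.76 − 29.43 = 54.33 kPa.
Stress increase at mid-clay by the 2:1 spreading method:
Δσ = qBL/((B+z)(L+z)) = 94.9×5.1×9/((5.1+4.8)(9+4.8)) = 31.883 kPa
Final effective stress: σ'_f = σ'_0 + Δσ = 54.33 + 31.883 = 86.213 kPa.
Normally consolidated clay, so the full stress increment lies on the virgin compression line:
S_c = C_c·H/(1+e₀)·log₁₀(σ'_f/σ'_0) = 0.15×5.2/(1+1.18)×log₁₀(86.213/54.33)
    = 0.3578 × 0.20053 = 0.07175 m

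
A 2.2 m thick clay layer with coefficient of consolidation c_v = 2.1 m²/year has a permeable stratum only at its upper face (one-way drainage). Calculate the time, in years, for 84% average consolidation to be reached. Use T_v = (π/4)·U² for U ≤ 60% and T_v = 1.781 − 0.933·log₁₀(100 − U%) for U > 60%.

Drainage path length: H_d = H = 2.2 m (single drainage).
U > 60%: T_v = 1.781 − 0.933·log₁₀(100 − 84) = 0.65756.
t = T_v·H_d²/c_v = 0.65756×2.2²/2.1 = 1.516 years.

t ≈ 1.52 years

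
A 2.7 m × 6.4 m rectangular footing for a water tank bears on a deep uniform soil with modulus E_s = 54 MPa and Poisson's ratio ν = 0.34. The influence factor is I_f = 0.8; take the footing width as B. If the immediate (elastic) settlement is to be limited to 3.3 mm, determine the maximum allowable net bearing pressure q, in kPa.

E_s = 54 MPa = 54000 kPa.
S_e = q·B·(1−ν²)/E_s · I_f  ⇒  q = S_e·E_s / (B·(1−ν²)·I_f).
q = 0.0033 × 54000 / (2.7 × 0.8844 × 0.8) = 93.28 kPa

q ≈ 93.3 kPa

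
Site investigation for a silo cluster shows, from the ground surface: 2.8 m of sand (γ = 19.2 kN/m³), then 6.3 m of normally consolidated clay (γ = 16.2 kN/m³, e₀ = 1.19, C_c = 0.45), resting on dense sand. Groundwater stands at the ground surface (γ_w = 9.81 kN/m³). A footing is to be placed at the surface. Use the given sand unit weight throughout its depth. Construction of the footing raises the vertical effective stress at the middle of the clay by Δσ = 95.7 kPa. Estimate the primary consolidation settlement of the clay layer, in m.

Mid-depth of clay below the ground surface: z = 2.8 + 6.3/2 = 5.95 m.
Total vertical stress at mid-clay: σ_v = 19.2×2.8 + 16.2×3.15 = 104.79 kPa.
Pore pressure: u = 9.81×(5.95 − 0) = 58.37 kPa.
Initial effective stress: σ'_0 = σ_v − u = 104.79 − 58.37 = 46.42 kPa.
Final effective stress: σ'_f = σ'_0 + Δσ = 46.42 + 95.7 = 142.12 kPa.
Normally consolidated clay, so the full stress increment lies on the virgin compression line:
S_c = C_c·H/(1+e₀)·log₁₀(σ'_f/σ'_0) = 0.45×6.3/(1+1.19)×log₁₀(142.12/46.42)
    = 1.2945 × 0.48595 = 0.6291 m

S_c ≈ 0.629 m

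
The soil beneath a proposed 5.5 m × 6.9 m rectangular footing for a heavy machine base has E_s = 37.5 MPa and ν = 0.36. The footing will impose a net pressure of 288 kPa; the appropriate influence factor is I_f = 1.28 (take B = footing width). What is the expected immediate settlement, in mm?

S_e ≈ 47.1 mm

Immediate (elastic) settlement: S_e = q·B·(1−ν²)/E_s · I_f.
E_s = 37.5 MPa = 37500 kPa.
S_e = 288 × 5.5 × (1 − 0.36²) / 37500 × 1.28
    = 288 × 5.5 × 0.8704 / 37500 × 1.28
    = 0.04706 m = 47.06 mm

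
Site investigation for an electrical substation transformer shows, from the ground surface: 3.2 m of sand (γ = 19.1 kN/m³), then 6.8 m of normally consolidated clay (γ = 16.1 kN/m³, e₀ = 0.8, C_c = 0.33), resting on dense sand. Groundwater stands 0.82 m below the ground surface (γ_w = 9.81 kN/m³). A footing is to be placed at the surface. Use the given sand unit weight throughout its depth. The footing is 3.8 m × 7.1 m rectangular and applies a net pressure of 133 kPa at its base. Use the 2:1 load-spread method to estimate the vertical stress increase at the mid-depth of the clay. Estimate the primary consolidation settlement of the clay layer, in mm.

Mid-depth of clay below the ground surface: z = 3.2 + 6.8/2 = 6.6 m.
Total vertical stress at mid-clay: σ_v = 19.1×3.2 + 16.1×3.4 = 115.86 kPa.
Pore pressure: u = 9.81×(6.6 − 0.82) = 56.702 kPa.
Initial effective stress: σ'_0 = σ_v − u = 115.86 − 56.702 = 59.158 kPa.
Stress increase at mid-clay by the 2:1 spreading method:
Δσ = qBL/((B+z)(L+z)) = 133×3.8×7.1/((3.8+6.6)(7.1+6.6)) = 25.185 kPa
Final effective stress: σ'_f = σ'_0 + Δσ = 59.158 + 25.185 = 84.343 kPa.
Normally consolidated clay, so the full stress increment lies on the virgin compression line:
S_c = C_c·H/(1+e₀)·log₁₀(σ'_f/σ'_0) = 0.33×6.8/(1+0.8)×log₁₀(84.343/59.158)
    = 1.2467 × 0.15404 = 0.192 m

S_c ≈ 192 mm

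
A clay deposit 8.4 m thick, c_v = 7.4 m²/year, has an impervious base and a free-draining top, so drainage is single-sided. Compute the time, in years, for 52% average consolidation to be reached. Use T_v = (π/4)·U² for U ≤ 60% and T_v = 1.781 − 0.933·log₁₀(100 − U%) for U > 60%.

Drainage path length: H_d = H = 8.4 m (single drainage).
U ≤ 60%: T_v = (π/4)·U² = (π/4)×0.52² = 0.21237.
t = T_v·H_d²/c_v = 0.21237×8.4²/7.4 = 2.025 years.

t ≈ 2.02 years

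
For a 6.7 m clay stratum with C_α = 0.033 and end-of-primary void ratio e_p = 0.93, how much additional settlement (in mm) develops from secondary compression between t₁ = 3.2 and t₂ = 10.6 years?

Secondary compression: S_s = C_α·H/(1+e_p)·log₁₀(t₂/t₁)
S_s = 0.033×6.7/(1+0.93)×log₁₀(10.6/3.2)
    = 0.1146 × 0.5202 = 0.05959 m

S_s ≈ 59.6 mm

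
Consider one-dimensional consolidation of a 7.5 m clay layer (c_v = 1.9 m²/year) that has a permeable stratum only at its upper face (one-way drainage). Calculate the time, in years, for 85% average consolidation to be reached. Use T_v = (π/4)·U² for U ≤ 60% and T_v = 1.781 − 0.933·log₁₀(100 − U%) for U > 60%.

t ≈ 20.2 years

Drainage path length: H_d = H = 7.5 m (single drainage).
U > 60%: T_v = 1.781 − 0.933·log₁₀(100 − 85) = 0.68371.
t = T_v·H_d²/c_v = 0.68371×7.5²/1.9 = 20.24 years.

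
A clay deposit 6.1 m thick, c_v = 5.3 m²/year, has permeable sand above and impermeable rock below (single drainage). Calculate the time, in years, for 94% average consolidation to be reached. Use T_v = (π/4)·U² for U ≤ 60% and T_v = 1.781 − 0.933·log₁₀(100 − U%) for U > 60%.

t ≈ 7.41 years

Drainage path length: H_d = H = 6.1 m (single drainage).
U > 60%: T_v = 1.781 − 0.933·log₁₀(100 − 94) = 1.055.
t = T_v·H_d²/c_v = 1.055×6.1²/5.3 = 7.407 years.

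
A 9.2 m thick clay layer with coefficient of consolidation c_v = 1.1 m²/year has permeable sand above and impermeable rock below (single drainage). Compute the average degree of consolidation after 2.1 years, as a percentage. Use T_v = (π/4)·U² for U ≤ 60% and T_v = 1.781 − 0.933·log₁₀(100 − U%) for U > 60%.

Drainage path length: H_d = H = 9.2 m (single drainage).
T_v = c_v·t/H_d² = 1.1×2.1/9.2² = 0.027292.
T_v = 0.027292 corresponds to the U ≤ 60% branch:
U = √(4T_v/π) = 0.1864

U ≈ 18.6 %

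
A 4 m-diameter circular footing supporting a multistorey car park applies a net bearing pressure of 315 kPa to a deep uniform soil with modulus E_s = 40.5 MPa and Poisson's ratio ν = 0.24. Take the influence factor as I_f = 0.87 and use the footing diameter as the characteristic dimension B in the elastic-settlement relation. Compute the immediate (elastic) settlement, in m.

S_e ≈ 0.0255 m

Immediate (elastic) settlement: S_e = q·B·(1−ν²)/E_s · I_f.
E_s = 40.5 MPa = 40500 kPa.
S_e = 315 × 4 × (1 − 0.24²) / 40500 × 0.87
    = 315 × 4 × 0.9424 / 40500 × 0.87
    = 0.02551 m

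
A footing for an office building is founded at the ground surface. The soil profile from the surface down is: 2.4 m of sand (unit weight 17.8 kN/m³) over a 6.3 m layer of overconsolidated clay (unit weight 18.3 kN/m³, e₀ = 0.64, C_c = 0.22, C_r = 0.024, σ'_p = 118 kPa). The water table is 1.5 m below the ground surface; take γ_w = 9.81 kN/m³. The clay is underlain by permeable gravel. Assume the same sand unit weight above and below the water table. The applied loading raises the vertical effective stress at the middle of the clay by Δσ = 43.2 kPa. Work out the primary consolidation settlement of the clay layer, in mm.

S_c ≈ 21.5 mm

Mid-depth of clay below the ground surface: z = 2.4 + 6.3/2 = 5.55 m.
Total vertical stress at mid-clay: σ_v = 17.8×2.4 + 18.3×3.15 = 100.37 kPa.
Pore pressure: u = 9.81×(5.55 − 1.5) = 39.73 kPa.
Initial effective stress: σ'_0 = σ_v − u = 100.37 − 39.73 = 60.64 kPa.
Final effective stress: σ'_f = 60.64 + 43.2 = 103.84 kPa.
σ'_f = 103.84 ≤ σ'_p = 118 kPa, so the clay remains overconsolidated and only the recompression index applies:
S_c = C_r·H/(1+e₀)·log₁₀(σ'_f/σ'_0) = 0.024×6.3/1.64×log₁₀(103.84/60.64)
    = 0.092196 × 0.23361 = 0.02154 m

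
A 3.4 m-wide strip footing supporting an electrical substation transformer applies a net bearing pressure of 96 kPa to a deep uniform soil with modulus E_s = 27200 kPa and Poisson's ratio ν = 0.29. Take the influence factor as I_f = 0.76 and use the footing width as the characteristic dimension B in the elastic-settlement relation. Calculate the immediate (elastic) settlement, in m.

Immediate (elastic) settlement: S_e = q·B·(1−ν²)/E_s · I_f.
S_e = 96 × 3.4 × (1 − 0.29²) / 27200 × 0.76
    = 96 × 3.4 × 0.9159 / 27200 × 0.76
    = 0.008353 m

S_e ≈ 0.00835 m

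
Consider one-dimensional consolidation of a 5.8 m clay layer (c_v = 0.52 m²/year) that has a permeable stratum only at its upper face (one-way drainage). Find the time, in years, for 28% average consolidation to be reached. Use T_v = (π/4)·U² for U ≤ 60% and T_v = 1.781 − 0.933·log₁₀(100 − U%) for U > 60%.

t ≈ 3.98 years

Drainage path length: H_d = H = 5.8 m (single drainage).
U ≤ 60%: T_v = (π/4)·U² = (π/4)×0.28² = 0.061575.
t = T_v·H_d²/c_v = 0.061575×5.8²/0.52 = 3.983 years.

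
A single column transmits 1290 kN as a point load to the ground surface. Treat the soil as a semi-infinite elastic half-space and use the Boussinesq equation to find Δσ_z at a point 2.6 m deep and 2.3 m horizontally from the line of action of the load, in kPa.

Boussinesq vertical stress below a point load on an elastic half-space:
Δσ_z = 3P/(2πz²) · [1 + (r/z)²]^(−5/2)
r/z = 2.3/2.6 = 0.88462; [1+(r/z)²]^(−5/2) = 0.23572.
Δσ_z = 3×1290/(2π×2.6²) × 0.23572 = 91.114 × 0.23572 = 21.48 kPa

Δσ_z ≈ 21.5 kPa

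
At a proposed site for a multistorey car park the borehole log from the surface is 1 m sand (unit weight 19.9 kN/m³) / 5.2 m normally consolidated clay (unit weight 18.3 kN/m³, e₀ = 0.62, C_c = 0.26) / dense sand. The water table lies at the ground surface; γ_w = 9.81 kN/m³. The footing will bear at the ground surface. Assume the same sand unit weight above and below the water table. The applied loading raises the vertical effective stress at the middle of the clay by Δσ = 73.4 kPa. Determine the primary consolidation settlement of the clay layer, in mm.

Mid-depth of clay below the ground surface: z = 1 + 5.2/2 = 3.6 m.
Total vertical stress at mid-clay: σ_v = 19.9×1 + 18.3×2.6 = 67.48 kPa.
Pore pressure: u = 9.81×(3.6 − 0) = 35.316 kPa.
Initial effective stress: σ'_0 = σ_v − u = 67.48 − 35.316 = 32.164 kPa.
Final effective stress: σ'_f = σ'_0 + Δσ = 32.164 + 73.4 = 105.56 kPa.
Normally consolidated clay, so the full stress increment lies on the virgin compression line:
S_c = C_c·H/(1+e₀)·log₁₀(σ'_f/σ'_0) = 0.26×5.2/(1+0.62)×log₁₀(105.56/32.164)
    = 0.83457 × 0.51613 = 0.4307 m

S_c ≈ 431 mm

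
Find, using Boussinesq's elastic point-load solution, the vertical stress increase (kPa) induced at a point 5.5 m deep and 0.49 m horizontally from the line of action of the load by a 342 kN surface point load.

Δσ_z ≈ 5.29 kPa

Boussinesq vertical stress below a point load on an elastic half-space:
Δσ_z = 3P/(2πz²) · [1 + (r/z)²]^(−5/2)
r/z = 0.49/5.5 = 0.089091; [1+(r/z)²]^(−5/2) = 0.98043.
Δσ_z = 3×342/(2π×5.5²) × 0.98043 = 5.3981 × 0.98043 = 5.292 kPa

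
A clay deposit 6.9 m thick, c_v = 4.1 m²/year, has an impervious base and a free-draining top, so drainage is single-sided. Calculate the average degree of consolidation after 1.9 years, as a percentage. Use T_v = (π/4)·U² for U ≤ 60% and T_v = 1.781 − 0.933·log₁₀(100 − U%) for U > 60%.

Drainage path length: H_d = H = 6.9 m (single drainage).
T_v = c_v·t/H_d² = 4.1×1.9/6.9² = 0.16362.
T_v = 0.16362 corresponds to the U ≤ 60% branch:
U = √(4T_v/π) = 0.4564

U ≈ 45.6 %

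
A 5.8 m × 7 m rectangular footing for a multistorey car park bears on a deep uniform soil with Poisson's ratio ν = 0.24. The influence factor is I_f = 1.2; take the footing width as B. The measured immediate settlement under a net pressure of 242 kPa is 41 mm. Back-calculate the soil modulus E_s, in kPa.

S_e = q·B·(1−ν²)/E_s · I_f  ⇒  E_s = q·B·(1−ν²)·I_f / S_e.
E_s = 242 × 5.8 × 0.9424 × 1.2 / 0.041 = 38710 kPa

E_s ≈ 38700 kPa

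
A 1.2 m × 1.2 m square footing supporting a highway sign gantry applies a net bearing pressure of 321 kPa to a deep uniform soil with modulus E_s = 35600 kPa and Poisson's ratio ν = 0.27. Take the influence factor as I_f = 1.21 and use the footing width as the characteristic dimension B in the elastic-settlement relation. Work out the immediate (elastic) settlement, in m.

Immediate (elastic) settlement: S_e = q·B·(1−ν²)/E_s · I_f.
S_e = 321 × 1.2 × (1 − 0.27²) / 35600 × 1.21
    = 321 × 1.2 × 0.9271 / 35600 × 1.21
    = 0.01214 m

S_e ≈ 0.0121 m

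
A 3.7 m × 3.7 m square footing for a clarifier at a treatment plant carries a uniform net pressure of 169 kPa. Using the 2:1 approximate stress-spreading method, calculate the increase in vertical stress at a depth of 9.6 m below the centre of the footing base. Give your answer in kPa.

Δσ_z ≈ 13.1 kPa

By the 2:1 method the load spreads at 1 horizontal : 2 vertical, so at depth z the loaded area has grown by z in each plan dimension:
Δσ = qBL/((B+z)(L+z)) = 169×3.7×3.7/((3.7+9.6)(3.7+9.6)) = 13.079 kPa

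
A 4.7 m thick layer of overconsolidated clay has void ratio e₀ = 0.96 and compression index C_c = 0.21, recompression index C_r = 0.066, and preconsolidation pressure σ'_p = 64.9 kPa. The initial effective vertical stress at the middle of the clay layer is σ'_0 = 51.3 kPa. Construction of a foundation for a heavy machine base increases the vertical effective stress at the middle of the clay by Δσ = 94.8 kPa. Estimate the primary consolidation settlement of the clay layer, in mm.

Final effective stress: σ'_f = 51.3 + 94.8 = 146.1 kPa.
σ'_f = 146.1 > σ'_p = 64.9 kPa, so the stress path crosses the preconsolidation pressure — recompression up to σ'_p, then virgin compression beyond:
S_c = H/(1+e₀)·[C_r·log₁₀(σ'_p/σ'_0) + C_c·log₁₀(σ'_f/σ'_p)]
    = 4.7/1.96 × [0.066×log₁₀(64.9/51.3) + 0.21×log₁₀(146.1/64.9)]
    = 2.398 × [0.0067404 + 0.074005] = 0.1936 m

S_c ≈ 194 mm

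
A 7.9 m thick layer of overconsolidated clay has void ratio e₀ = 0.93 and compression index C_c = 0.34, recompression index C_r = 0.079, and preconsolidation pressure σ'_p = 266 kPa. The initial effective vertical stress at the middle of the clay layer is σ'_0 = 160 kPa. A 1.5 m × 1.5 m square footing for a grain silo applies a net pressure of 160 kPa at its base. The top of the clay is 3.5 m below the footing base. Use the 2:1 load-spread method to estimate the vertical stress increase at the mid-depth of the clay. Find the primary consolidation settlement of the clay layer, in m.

S_c ≈ 0.00389 m

Mid-depth of clay below the footing base: z = 3.5 + 7.9/2 = 7.45 m.
Stress increase at mid-clay by the 2:1 spreading method:
Δσ = qBL/((B+z)(L+z)) = 160×1.5×1.5/((1.5+7.45)(1.5+7.45)) = 4.4942 kPa
Final effective stress: σ'_f = 160 + 4.4942 = 164.49 kPa.
σ'_f = 164.49 ≤ σ'_p = 266 kPa, so the clay remains overconsolidated and only the recompression index applies:
S_c = C_r·H/(1+e₀)·log₁₀(σ'_f/σ'_0) = 0.079×7.9/1.93×log₁₀(164.49/160)
    = 0.32337 × 0.01202 = 0.003887 m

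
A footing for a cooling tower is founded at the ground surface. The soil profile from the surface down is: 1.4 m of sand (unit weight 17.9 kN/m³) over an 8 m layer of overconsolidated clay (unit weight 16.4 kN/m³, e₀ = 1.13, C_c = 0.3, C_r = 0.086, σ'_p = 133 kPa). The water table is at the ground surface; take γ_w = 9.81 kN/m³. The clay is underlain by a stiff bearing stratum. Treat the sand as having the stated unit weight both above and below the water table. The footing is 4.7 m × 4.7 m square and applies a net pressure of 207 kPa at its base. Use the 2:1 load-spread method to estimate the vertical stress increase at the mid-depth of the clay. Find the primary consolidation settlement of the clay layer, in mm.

S_c ≈ 110 mm

Mid-depth of clay below the ground surface: z = 1.4 + 8/2 = 5.4 m.
Total vertical stress at mid-clay: σ_v = 17.9×1.4 + 16.4×4 = 90.66 kPa.
Pore pressure: u = 9.81×(5.4 − 0) = 52.974 kPa.
Initial effective stress: σ'_0 = σ_v − u = 90.66 − 52.974 = 37.686 kPa.
Stress increase at mid-clay by the 2:1 spreading method:
Δσ = qBL/((B+z)(L+z)) = 207×4.7×4.7/((4.7+5.4)(4.7+5.4)) = 44.825 kPa
Final effective stress: σ'_f = 37.686 + 44.825 = 82.511 kPa.
σ'_f = 82.511 ≤ σ'_p = 133 kPa, so the clay remains overconsolidated and only the recompression index applies:
S_c = C_r·H/(1+e₀)·log₁₀(σ'_f/σ'_0) = 0.086×8/2.13×log₁₀(82.511/37.686)
    = 0.32301 × 0.34033 = 0.1099 m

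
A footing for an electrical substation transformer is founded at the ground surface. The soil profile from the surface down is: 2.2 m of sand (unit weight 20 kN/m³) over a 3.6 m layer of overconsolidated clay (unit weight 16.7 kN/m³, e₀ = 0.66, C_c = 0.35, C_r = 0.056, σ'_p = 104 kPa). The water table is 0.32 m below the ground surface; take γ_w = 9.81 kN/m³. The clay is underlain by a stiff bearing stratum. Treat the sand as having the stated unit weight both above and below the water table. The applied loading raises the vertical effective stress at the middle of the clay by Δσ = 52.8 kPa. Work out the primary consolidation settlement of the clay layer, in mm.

S_c ≈ 46 mm

Mid-depth of clay below the ground surface: z = 2.2 + 3.6/2 = 4 m.
Total vertical stress at mid-clay: σ_v = 20×2.2 + 16.7×1.8 = 74.06 kPa.
Pore pressure: u = 9.81×(4 − 0.32) = 36.101 kPa.
Initial effective stress: σ'_0 = σ_v − u = 74.06 − 36.101 = 37.959 kPa.
Final effective stress: σ'_f = 37.959 + 52.8 = 90.759 kPa.
σ'_f = 90.759 ≤ σ'_p = 104 kPa, so the clay remains overconsolidated and only the recompression index applies:
S_c = C_r·H/(1+e₀)·log₁₀(σ'_f/σ'_0) = 0.056×3.6/1.66×log₁₀(90.759/37.959)
    = 0.12145 × 0.37857 = 0.04598 m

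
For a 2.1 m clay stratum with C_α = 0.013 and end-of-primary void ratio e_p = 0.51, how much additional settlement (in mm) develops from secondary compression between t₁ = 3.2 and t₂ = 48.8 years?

Secondary compression: S_s = C_α·H/(1+e_p)·log₁₀(t₂/t₁)
S_s = 0.013×2.1/(1+0.51)×log₁₀(48.8/3.2)
    = 0.01808 × 1.183 = 0.02139 m

S_s ≈ 21.4 mm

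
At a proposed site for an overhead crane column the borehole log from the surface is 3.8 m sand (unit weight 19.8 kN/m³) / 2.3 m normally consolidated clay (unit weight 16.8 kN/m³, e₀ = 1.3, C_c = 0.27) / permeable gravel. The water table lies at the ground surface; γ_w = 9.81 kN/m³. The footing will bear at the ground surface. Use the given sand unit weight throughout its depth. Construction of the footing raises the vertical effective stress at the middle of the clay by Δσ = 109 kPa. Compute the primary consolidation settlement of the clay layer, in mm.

Mid-depth of clay below the ground surface: z = 3.8 + 2.3/2 = 4.95 m.
Total vertical stress at mid-clay: σ_v = 19.8×3.8 + 16.8×1.15 = 94.56 kPa.
Pore pressure: u = 9.81×(4.95 − 0) = 48.56 kPa.
Initial effective stress: σ'_0 = σ_v − u = 94.56 − 48.56 = 46 kPa.
Final effective stress: σ'_f = σ'_0 + Δσ = 46 + 109 = 155 kPa.
Normally consolidated clay, so the full stress increment lies on the virgin compression line:
S_c = C_c·H/(1+e₀)·log₁₀(σ'_f/σ'_0) = 0.27×2.3/(1+1.3)×log₁₀(155/46)
    = 0.27 × 0.52757 = 0.1424 m

S_c ≈ 142 mm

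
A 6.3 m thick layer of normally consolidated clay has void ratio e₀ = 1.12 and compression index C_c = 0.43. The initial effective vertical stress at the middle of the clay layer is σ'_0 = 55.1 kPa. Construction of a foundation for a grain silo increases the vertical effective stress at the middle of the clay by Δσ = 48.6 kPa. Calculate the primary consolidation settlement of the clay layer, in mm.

Final effective stress: σ'_f = σ'_0 + Δσ = 55.1 + 48.6 = 103.7 kPa.
Normally consolidated clay, so the full stress increment lies on the virgin compression line:
S_c = C_c·H/(1+e₀)·log₁₀(σ'_f/σ'_0) = 0.43×6.3/(1+1.12)×log₁₀(103.7/55.1)
    = 1.2778 × 0.27463 = 0.3509 m

S_c ≈ 351 mm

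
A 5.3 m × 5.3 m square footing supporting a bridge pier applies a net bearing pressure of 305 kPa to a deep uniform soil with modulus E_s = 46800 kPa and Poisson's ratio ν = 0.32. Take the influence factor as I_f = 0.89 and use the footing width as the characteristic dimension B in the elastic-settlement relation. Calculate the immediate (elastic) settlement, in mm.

S_e ≈ 27.6 mm

Immediate (elastic) settlement: S_e = q·B·(1−ν²)/E_s · I_f.
S_e = 305 × 5.3 × (1 − 0.32²) / 46800 × 0.89
    = 305 × 5.3 × 0.8976 / 46800 × 0.89
    = 0.02759 m = 27.59 mm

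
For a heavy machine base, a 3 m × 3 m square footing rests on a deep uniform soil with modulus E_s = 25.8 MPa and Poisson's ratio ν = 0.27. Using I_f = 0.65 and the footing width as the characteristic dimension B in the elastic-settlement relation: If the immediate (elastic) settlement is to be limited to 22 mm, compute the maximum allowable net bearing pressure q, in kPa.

q ≈ 314 kPa

E_s = 25.8 MPa = 25800 kPa.
S_e = q·B·(1−ν²)/E_s · I_f  ⇒  q = S_e·E_s / (B·(1−ν²)·I_f).
q = 0.022 × 25800 / (3 × 0.9271 × 0.65) = 314 kPa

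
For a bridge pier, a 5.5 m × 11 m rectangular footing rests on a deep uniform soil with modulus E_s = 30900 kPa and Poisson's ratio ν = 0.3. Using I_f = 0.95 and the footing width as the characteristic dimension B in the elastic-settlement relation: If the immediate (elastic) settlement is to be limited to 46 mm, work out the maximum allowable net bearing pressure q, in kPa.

S_e = q·B·(1−ν²)/E_s · I_f  ⇒  q = S_e·E_s / (B·(1−ν²)·I_f).
q = 0.046 × 30900 / (5.5 × 0.91 × 0.95) = 298.9 kPa

q ≈ 299 kPa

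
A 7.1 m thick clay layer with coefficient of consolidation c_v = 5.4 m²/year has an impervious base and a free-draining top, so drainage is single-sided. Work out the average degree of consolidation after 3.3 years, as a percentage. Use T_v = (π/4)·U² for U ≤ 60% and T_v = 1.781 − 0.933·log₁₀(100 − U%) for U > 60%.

U ≈ 66.1 %

Drainage path length: H_d = H = 7.1 m (single drainage).
T_v = c_v·t/H_d² = 5.4×3.3/7.1² = 0.3535.
T_v = 0.3535 corresponds to the U > 60% branch:
U = 1 − 10^((1.781 − T_v)/0.933)/100 = 0.6611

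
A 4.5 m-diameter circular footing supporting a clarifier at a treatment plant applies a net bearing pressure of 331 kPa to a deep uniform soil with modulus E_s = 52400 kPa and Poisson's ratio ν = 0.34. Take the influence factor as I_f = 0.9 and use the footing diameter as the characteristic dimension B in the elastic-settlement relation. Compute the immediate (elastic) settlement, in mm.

Immediate (elastic) settlement: S_e = q·B·(1−ν²)/E_s · I_f.
S_e = 331 × 4.5 × (1 − 0.34²) / 52400 × 0.9
    = 331 × 4.5 × 0.8844 / 52400 × 0.9
    = 0.02263 m = 22.63 mm

S_e ≈ 22.6 mm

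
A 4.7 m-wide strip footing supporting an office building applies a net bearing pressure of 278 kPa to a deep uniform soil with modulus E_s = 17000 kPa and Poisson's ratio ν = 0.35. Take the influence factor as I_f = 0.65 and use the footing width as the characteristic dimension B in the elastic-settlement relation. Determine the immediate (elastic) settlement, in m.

Immediate (elastic) settlement: S_e = q·B·(1−ν²)/E_s · I_f.
S_e = 278 × 4.7 × (1 − 0.35²) / 17000 × 0.65
    = 278 × 4.7 × 0.8775 / 17000 × 0.65
    = 0.04384 m

S_e ≈ 0.0438 m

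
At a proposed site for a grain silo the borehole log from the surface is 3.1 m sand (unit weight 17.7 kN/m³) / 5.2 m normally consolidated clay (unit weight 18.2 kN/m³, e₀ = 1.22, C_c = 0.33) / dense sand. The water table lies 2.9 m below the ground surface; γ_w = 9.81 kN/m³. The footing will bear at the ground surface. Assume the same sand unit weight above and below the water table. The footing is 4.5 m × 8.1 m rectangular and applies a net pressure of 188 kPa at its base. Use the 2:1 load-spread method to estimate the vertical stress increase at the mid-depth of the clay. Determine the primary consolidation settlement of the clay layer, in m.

Mid-depth of clay below the ground surface: z = 3.1 + 5.2/2 = 5.7 m.
Total vertical stress at mid-clay: σ_v = 17.7×3.1 + 18.2×2.6 = 102.19 kPa.
Pore pressure: u = 9.81×(5.7 − 2.9) = 27.468 kPa.
Initial effective stress: σ'_0 = σ_v − u = 102.19 − 27.468 = 74.722 kPa.
Stress increase at mid-clay by the 2:1 spreading method:
Δσ = qBL/((B+z)(L+z)) = 188×4.5×8.1/((4.5+5.7)(8.1+5.7)) = 48.683 kPa
Final effective stress: σ'_f = σ'_0 + Δσ = 74.722 + 48.683 = 123.41 kPa.
Normally consolidated clay, so the full stress increment lies on the virgin compression line:
S_c = C_c·H/(1+e₀)·log₁₀(σ'_f/σ'_0) = 0.33×5.2/(1+1.22)×log₁₀(123.41/74.722)
    = 0.77297 × 0.2179 = 0.1684 m

S_c ≈ 0.168 m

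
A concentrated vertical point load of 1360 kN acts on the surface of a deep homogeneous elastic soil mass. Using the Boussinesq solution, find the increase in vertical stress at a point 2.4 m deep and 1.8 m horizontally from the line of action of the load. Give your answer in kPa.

Boussinesq vertical stress below a point load on an elastic half-space:
Δσ_z = 3P/(2πz²) · [1 + (r/z)²]^(−5/2)
r/z = 1.8/2.4 = 0.75; [1+(r/z)²]^(−5/2) = 0.32768.
Δσ_z = 3×1360/(2π×2.4²) × 0.32768 = 112.73 × 0.32768 = 36.94 kPa

Δσ_z ≈ 36.9 kPa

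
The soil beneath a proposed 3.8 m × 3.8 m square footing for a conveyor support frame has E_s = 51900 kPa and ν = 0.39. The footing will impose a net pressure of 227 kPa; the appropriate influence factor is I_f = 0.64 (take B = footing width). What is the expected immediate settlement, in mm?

Immediate (elastic) settlement: S_e = q·B·(1−ν²)/E_s · I_f.
S_e = 227 × 3.8 × (1 − 0.39²) / 51900 × 0.64
    = 227 × 3.8 × 0.8479 / 51900 × 0.64
    = 0.009019 m = 9.019 mm

S_e ≈ 9.02 mm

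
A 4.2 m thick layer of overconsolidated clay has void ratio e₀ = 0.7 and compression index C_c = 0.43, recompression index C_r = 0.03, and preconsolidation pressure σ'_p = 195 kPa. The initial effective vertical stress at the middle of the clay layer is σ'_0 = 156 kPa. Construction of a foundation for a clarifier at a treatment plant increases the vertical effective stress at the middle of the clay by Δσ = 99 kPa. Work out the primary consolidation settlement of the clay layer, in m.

Final effective stress: σ'_f = 156 + 99 = 255 kPa.
σ'_f = 255 > σ'_p = 195 kPa, so the stress path crosses the preconsolidation pressure — recompression up to σ'_p, then virgin compression beyond:
S_c = H/(1+e₀)·[C_r·log₁₀(σ'_p/σ'_0) + C_c·log₁₀(σ'_f/σ'_p)]
    = 4.2/1.7 × [0.03×log₁₀(195/156) + 0.43×log₁₀(255/195)]
    = 2.4706 × [0.0029073 + 0.050097] = 0.131 m

S_c ≈ 0.131 m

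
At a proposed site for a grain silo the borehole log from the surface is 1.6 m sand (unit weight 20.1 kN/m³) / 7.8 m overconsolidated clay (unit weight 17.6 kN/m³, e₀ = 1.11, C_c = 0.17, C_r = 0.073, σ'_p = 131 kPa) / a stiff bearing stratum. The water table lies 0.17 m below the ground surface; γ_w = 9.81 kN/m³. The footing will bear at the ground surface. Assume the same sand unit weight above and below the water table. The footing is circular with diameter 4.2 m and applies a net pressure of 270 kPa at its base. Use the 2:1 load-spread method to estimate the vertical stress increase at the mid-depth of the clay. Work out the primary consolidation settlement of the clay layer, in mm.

Mid-depth of clay below the ground surface: z = 1.6 + 7.8/2 = 5.5 m.
Total vertical stress at mid-clay: σ_v = 20.1×1.6 + 17.6×3.9 = 100.8 kPa.
Pore pressure: u = 9.81×(5.5 − 0.17) = 52.287 kPa.
Initial effective stress: σ'_0 = σ_v − u = 100.8 − 52.287 = 48.513 kPa.
Stress increase at mid-clay by the 2:1 spreading method:
Δσ ≈ qD²/(D+z)² = 270×4.2²/(4.2+5.5)² = 50.62 kPa
Final effective stress: σ'_f = 48.513 + 50.62 = 99.133 kPa.
σ'_f = 99.133 ≤ σ'_p = 131 kPa, so the clay remains overconsolidated and only the recompression index applies:
S_c = C_r·H/(1+e₀)·log₁₀(σ'_f/σ'_0) = 0.073×7.8/2.11×log₁₀(99.133/48.513)
    = 0.26986 × 0.31036 = 0.08375 m

S_c ≈ 83.8 mm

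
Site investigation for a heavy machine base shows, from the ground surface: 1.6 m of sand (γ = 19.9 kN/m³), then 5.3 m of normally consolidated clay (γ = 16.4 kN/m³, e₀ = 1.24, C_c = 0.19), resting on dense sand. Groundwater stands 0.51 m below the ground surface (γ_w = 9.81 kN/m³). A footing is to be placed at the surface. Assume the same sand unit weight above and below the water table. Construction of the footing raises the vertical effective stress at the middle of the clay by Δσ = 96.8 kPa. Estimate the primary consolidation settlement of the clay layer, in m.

Mid-depth of clay below the ground surface: z = 1.6 + 5.3/2 = 4.25 m.
Total vertical stress at mid-clay: σ_v = 19.9×1.6 + 16.4×2.65 = 75.3 kPa.
Pore pressure: u = 9.81×(4.25 − 0.51) = 36.689 kPa.
Initial effective stress: σ'_0 = σ_v − u = 75.3 − 36.689 = 38.611 kPa.
Final effective stress: σ'_f = σ'_0 + Δσ = 38.611 + 96.8 = 135.41 kPa.
Normally consolidated clay, so the full stress increment lies on the virgin compression line:
S_c = C_c·H/(1+e₀)·log₁₀(σ'_f/σ'_0) = 0.19×5.3/(1+1.24)×log₁₀(135.41/38.611)
    = 0.44955 × 0.54494 = 0.245 m

S_c ≈ 0.245 m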